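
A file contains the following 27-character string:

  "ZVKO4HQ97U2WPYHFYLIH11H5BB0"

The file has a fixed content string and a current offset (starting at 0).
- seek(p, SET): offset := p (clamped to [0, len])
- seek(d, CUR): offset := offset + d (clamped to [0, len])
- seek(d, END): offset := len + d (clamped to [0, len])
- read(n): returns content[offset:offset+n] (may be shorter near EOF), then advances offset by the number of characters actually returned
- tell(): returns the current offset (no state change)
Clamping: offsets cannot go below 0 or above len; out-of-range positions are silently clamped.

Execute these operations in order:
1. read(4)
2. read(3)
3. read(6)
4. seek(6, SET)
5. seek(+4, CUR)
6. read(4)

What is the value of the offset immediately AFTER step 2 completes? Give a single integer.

After 1 (read(4)): returned 'ZVKO', offset=4
After 2 (read(3)): returned '4HQ', offset=7

Answer: 7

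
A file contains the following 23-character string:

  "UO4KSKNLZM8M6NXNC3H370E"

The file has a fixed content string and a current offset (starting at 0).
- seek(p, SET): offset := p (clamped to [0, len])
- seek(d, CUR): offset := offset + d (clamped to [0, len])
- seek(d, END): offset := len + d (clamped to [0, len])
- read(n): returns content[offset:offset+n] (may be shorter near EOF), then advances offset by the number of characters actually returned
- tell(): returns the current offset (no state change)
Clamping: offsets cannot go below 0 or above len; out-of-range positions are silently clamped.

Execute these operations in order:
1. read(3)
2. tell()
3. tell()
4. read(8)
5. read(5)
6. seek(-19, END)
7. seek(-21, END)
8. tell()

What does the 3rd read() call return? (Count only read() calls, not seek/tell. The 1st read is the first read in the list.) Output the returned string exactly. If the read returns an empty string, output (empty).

After 1 (read(3)): returned 'UO4', offset=3
After 2 (tell()): offset=3
After 3 (tell()): offset=3
After 4 (read(8)): returned 'KSKNLZM8', offset=11
After 5 (read(5)): returned 'M6NXN', offset=16
After 6 (seek(-19, END)): offset=4
After 7 (seek(-21, END)): offset=2
After 8 (tell()): offset=2

Answer: M6NXN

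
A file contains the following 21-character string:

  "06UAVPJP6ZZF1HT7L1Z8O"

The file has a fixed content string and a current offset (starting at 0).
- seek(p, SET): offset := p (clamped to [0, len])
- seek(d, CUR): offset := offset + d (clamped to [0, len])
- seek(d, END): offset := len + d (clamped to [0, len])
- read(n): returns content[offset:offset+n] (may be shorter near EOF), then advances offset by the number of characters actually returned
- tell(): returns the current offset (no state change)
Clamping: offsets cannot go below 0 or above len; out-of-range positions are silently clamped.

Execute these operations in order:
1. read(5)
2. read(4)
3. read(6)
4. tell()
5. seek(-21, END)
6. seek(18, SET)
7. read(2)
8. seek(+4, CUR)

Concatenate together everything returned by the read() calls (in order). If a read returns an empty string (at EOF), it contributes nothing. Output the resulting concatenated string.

After 1 (read(5)): returned '06UAV', offset=5
After 2 (read(4)): returned 'PJP6', offset=9
After 3 (read(6)): returned 'ZZF1HT', offset=15
After 4 (tell()): offset=15
After 5 (seek(-21, END)): offset=0
After 6 (seek(18, SET)): offset=18
After 7 (read(2)): returned 'Z8', offset=20
After 8 (seek(+4, CUR)): offset=21

Answer: 06UAVPJP6ZZF1HTZ8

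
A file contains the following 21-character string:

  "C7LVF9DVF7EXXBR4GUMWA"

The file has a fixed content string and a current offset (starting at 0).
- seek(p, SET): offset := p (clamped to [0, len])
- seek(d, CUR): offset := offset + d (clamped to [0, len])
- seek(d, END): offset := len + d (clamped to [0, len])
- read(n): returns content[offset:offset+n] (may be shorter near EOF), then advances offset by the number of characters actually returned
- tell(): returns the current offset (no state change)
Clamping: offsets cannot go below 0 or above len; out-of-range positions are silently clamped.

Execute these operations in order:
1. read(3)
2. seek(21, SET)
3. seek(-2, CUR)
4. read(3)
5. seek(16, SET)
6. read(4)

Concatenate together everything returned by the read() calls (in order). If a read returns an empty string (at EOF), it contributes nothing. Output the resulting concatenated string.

Answer: C7LWAGUMW

Derivation:
After 1 (read(3)): returned 'C7L', offset=3
After 2 (seek(21, SET)): offset=21
After 3 (seek(-2, CUR)): offset=19
After 4 (read(3)): returned 'WA', offset=21
After 5 (seek(16, SET)): offset=16
After 6 (read(4)): returned 'GUMW', offset=20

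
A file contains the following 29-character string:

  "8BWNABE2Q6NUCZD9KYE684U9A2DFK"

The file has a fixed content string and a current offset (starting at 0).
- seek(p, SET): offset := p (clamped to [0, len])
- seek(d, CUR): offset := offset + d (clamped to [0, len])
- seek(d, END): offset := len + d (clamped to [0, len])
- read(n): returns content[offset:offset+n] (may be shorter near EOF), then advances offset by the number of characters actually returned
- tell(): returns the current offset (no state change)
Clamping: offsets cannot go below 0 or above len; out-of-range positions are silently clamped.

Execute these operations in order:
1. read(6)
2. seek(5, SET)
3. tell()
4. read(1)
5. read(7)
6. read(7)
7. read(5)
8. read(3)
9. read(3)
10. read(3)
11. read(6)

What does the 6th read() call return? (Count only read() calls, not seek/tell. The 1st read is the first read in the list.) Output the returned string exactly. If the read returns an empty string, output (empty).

After 1 (read(6)): returned '8BWNAB', offset=6
After 2 (seek(5, SET)): offset=5
After 3 (tell()): offset=5
After 4 (read(1)): returned 'B', offset=6
After 5 (read(7)): returned 'E2Q6NUC', offset=13
After 6 (read(7)): returned 'ZD9KYE6', offset=20
After 7 (read(5)): returned '84U9A', offset=25
After 8 (read(3)): returned '2DF', offset=28
After 9 (read(3)): returned 'K', offset=29
After 10 (read(3)): returned '', offset=29
After 11 (read(6)): returned '', offset=29

Answer: 2DF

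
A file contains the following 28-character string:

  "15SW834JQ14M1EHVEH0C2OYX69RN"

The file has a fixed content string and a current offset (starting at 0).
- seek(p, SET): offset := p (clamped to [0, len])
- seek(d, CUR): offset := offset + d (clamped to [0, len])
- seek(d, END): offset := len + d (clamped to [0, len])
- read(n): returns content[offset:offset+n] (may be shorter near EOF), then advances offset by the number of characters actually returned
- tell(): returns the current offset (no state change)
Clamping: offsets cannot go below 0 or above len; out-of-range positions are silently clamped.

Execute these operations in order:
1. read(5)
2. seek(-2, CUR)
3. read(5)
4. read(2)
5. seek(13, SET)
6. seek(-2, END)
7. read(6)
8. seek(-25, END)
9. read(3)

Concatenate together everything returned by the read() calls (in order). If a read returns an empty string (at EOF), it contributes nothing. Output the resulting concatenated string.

After 1 (read(5)): returned '15SW8', offset=5
After 2 (seek(-2, CUR)): offset=3
After 3 (read(5)): returned 'W834J', offset=8
After 4 (read(2)): returned 'Q1', offset=10
After 5 (seek(13, SET)): offset=13
After 6 (seek(-2, END)): offset=26
After 7 (read(6)): returned 'RN', offset=28
After 8 (seek(-25, END)): offset=3
After 9 (read(3)): returned 'W83', offset=6

Answer: 15SW8W834JQ1RNW83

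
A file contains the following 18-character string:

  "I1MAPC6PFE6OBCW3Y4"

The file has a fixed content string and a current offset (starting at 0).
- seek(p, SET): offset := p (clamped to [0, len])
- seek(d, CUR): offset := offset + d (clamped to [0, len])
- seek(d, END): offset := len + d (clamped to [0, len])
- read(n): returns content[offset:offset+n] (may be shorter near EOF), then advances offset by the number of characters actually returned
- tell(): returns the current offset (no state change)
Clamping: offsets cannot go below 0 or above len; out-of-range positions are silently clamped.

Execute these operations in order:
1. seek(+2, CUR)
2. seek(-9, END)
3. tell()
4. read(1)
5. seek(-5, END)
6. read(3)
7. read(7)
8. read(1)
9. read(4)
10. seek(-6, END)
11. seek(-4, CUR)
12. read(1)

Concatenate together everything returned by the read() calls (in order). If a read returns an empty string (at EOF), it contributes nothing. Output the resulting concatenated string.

Answer: ECW3Y4F

Derivation:
After 1 (seek(+2, CUR)): offset=2
After 2 (seek(-9, END)): offset=9
After 3 (tell()): offset=9
After 4 (read(1)): returned 'E', offset=10
After 5 (seek(-5, END)): offset=13
After 6 (read(3)): returned 'CW3', offset=16
After 7 (read(7)): returned 'Y4', offset=18
After 8 (read(1)): returned '', offset=18
After 9 (read(4)): returned '', offset=18
After 10 (seek(-6, END)): offset=12
After 11 (seek(-4, CUR)): offset=8
After 12 (read(1)): returned 'F', offset=9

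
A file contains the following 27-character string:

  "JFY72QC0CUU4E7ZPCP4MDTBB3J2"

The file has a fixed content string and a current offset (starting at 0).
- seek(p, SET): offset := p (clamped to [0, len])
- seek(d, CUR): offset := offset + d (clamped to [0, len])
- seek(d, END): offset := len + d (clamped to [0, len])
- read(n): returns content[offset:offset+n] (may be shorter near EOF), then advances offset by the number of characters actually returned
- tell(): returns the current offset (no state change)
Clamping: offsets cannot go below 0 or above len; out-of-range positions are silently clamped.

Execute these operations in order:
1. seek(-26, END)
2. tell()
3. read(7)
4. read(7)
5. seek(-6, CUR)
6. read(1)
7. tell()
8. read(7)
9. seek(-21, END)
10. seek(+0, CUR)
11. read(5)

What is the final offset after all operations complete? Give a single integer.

Answer: 11

Derivation:
After 1 (seek(-26, END)): offset=1
After 2 (tell()): offset=1
After 3 (read(7)): returned 'FY72QC0', offset=8
After 4 (read(7)): returned 'CUU4E7Z', offset=15
After 5 (seek(-6, CUR)): offset=9
After 6 (read(1)): returned 'U', offset=10
After 7 (tell()): offset=10
After 8 (read(7)): returned 'U4E7ZPC', offset=17
After 9 (seek(-21, END)): offset=6
After 10 (seek(+0, CUR)): offset=6
After 11 (read(5)): returned 'C0CUU', offset=11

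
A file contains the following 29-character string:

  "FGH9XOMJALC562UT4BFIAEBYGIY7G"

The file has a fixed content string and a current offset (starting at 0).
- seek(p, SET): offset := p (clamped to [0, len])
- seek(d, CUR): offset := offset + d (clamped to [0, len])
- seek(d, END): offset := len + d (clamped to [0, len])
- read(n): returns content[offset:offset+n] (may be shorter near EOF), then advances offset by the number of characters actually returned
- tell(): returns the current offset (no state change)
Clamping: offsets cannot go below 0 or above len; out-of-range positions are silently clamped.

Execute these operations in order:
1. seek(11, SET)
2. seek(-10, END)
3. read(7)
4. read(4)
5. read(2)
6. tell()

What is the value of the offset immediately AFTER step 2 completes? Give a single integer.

After 1 (seek(11, SET)): offset=11
After 2 (seek(-10, END)): offset=19

Answer: 19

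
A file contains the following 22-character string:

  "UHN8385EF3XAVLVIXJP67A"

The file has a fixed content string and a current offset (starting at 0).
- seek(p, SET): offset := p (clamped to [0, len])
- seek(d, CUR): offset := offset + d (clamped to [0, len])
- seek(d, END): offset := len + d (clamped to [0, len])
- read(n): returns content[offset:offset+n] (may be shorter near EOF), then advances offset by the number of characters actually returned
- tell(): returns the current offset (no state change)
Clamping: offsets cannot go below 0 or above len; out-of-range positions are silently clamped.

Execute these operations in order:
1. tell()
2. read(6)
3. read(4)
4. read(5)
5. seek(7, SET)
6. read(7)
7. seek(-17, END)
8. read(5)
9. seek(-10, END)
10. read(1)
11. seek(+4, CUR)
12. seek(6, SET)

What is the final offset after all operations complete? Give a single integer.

After 1 (tell()): offset=0
After 2 (read(6)): returned 'UHN838', offset=6
After 3 (read(4)): returned '5EF3', offset=10
After 4 (read(5)): returned 'XAVLV', offset=15
After 5 (seek(7, SET)): offset=7
After 6 (read(7)): returned 'EF3XAVL', offset=14
After 7 (seek(-17, END)): offset=5
After 8 (read(5)): returned '85EF3', offset=10
After 9 (seek(-10, END)): offset=12
After 10 (read(1)): returned 'V', offset=13
After 11 (seek(+4, CUR)): offset=17
After 12 (seek(6, SET)): offset=6

Answer: 6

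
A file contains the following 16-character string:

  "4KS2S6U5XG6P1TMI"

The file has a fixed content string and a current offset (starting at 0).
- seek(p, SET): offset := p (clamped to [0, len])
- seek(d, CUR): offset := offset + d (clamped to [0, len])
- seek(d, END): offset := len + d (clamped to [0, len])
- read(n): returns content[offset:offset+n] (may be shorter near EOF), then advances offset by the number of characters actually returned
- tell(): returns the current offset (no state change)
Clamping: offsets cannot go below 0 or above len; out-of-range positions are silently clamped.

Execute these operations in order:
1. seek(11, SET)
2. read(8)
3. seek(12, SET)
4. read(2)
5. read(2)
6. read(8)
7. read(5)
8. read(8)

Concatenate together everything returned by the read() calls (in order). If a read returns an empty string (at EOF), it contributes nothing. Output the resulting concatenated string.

After 1 (seek(11, SET)): offset=11
After 2 (read(8)): returned 'P1TMI', offset=16
After 3 (seek(12, SET)): offset=12
After 4 (read(2)): returned '1T', offset=14
After 5 (read(2)): returned 'MI', offset=16
After 6 (read(8)): returned '', offset=16
After 7 (read(5)): returned '', offset=16
After 8 (read(8)): returned '', offset=16

Answer: P1TMI1TMI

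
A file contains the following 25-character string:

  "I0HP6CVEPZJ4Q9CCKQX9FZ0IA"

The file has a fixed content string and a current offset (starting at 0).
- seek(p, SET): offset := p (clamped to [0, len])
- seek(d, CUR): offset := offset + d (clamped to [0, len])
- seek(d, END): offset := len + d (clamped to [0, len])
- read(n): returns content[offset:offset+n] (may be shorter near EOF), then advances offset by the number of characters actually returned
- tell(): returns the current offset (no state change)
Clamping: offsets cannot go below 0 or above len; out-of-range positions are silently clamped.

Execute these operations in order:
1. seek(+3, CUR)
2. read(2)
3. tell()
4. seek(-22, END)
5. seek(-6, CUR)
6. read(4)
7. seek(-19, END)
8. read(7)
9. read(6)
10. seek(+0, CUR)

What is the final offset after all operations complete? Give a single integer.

After 1 (seek(+3, CUR)): offset=3
After 2 (read(2)): returned 'P6', offset=5
After 3 (tell()): offset=5
After 4 (seek(-22, END)): offset=3
After 5 (seek(-6, CUR)): offset=0
After 6 (read(4)): returned 'I0HP', offset=4
After 7 (seek(-19, END)): offset=6
After 8 (read(7)): returned 'VEPZJ4Q', offset=13
After 9 (read(6)): returned '9CCKQX', offset=19
After 10 (seek(+0, CUR)): offset=19

Answer: 19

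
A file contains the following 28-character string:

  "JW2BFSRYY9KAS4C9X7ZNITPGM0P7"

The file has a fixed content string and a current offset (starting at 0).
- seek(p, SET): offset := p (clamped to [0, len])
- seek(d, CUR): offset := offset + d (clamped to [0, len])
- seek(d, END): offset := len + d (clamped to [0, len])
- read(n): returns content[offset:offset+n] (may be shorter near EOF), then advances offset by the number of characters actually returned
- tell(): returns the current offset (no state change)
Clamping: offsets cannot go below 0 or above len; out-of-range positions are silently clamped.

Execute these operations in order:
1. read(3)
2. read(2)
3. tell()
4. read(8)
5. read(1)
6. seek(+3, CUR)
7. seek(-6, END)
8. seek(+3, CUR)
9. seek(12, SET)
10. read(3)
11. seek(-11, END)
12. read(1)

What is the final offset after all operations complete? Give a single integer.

Answer: 18

Derivation:
After 1 (read(3)): returned 'JW2', offset=3
After 2 (read(2)): returned 'BF', offset=5
After 3 (tell()): offset=5
After 4 (read(8)): returned 'SRYY9KAS', offset=13
After 5 (read(1)): returned '4', offset=14
After 6 (seek(+3, CUR)): offset=17
After 7 (seek(-6, END)): offset=22
After 8 (seek(+3, CUR)): offset=25
After 9 (seek(12, SET)): offset=12
After 10 (read(3)): returned 'S4C', offset=15
After 11 (seek(-11, END)): offset=17
After 12 (read(1)): returned '7', offset=18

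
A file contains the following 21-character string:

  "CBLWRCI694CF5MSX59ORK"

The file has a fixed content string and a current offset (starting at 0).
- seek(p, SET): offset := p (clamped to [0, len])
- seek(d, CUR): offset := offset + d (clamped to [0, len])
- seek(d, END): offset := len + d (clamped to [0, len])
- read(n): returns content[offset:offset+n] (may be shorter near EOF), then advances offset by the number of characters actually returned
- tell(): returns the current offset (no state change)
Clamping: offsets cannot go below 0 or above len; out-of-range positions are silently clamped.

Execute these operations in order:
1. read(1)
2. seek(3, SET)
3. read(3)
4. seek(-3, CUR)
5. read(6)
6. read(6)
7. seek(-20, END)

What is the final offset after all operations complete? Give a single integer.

After 1 (read(1)): returned 'C', offset=1
After 2 (seek(3, SET)): offset=3
After 3 (read(3)): returned 'WRC', offset=6
After 4 (seek(-3, CUR)): offset=3
After 5 (read(6)): returned 'WRCI69', offset=9
After 6 (read(6)): returned '4CF5MS', offset=15
After 7 (seek(-20, END)): offset=1

Answer: 1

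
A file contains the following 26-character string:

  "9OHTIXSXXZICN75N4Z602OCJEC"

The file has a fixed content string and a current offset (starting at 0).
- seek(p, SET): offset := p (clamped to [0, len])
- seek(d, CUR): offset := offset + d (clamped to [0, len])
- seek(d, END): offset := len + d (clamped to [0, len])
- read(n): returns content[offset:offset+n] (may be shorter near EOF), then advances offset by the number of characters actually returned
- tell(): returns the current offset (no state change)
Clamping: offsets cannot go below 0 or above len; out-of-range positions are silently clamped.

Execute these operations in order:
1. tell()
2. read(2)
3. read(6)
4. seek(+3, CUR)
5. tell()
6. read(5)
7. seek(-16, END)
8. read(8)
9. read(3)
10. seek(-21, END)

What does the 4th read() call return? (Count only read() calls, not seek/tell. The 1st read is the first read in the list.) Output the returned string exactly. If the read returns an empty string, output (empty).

Answer: ICN75N4Z

Derivation:
After 1 (tell()): offset=0
After 2 (read(2)): returned '9O', offset=2
After 3 (read(6)): returned 'HTIXSX', offset=8
After 4 (seek(+3, CUR)): offset=11
After 5 (tell()): offset=11
After 6 (read(5)): returned 'CN75N', offset=16
After 7 (seek(-16, END)): offset=10
After 8 (read(8)): returned 'ICN75N4Z', offset=18
After 9 (read(3)): returned '602', offset=21
After 10 (seek(-21, END)): offset=5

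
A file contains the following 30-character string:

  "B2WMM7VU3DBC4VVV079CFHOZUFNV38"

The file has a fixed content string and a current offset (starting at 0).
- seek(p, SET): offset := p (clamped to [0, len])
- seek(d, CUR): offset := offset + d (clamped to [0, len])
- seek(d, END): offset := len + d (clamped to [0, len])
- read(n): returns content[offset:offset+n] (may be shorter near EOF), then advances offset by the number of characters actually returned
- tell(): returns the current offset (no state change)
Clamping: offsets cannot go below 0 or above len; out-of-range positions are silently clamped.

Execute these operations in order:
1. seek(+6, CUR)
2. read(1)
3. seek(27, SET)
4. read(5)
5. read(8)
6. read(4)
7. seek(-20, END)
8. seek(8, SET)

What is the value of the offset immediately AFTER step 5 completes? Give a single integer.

After 1 (seek(+6, CUR)): offset=6
After 2 (read(1)): returned 'V', offset=7
After 3 (seek(27, SET)): offset=27
After 4 (read(5)): returned 'V38', offset=30
After 5 (read(8)): returned '', offset=30

Answer: 30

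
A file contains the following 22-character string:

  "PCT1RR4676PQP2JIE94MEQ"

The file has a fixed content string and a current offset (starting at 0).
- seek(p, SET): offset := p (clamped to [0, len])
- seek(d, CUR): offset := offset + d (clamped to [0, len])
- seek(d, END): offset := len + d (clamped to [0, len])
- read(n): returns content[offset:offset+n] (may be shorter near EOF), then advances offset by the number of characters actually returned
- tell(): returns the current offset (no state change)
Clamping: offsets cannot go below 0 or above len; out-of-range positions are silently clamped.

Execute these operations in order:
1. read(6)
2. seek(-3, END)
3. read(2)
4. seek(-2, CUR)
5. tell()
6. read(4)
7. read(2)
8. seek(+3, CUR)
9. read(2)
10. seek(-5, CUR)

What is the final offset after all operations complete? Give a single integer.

Answer: 17

Derivation:
After 1 (read(6)): returned 'PCT1RR', offset=6
After 2 (seek(-3, END)): offset=19
After 3 (read(2)): returned 'ME', offset=21
After 4 (seek(-2, CUR)): offset=19
After 5 (tell()): offset=19
After 6 (read(4)): returned 'MEQ', offset=22
After 7 (read(2)): returned '', offset=22
After 8 (seek(+3, CUR)): offset=22
After 9 (read(2)): returned '', offset=22
After 10 (seek(-5, CUR)): offset=17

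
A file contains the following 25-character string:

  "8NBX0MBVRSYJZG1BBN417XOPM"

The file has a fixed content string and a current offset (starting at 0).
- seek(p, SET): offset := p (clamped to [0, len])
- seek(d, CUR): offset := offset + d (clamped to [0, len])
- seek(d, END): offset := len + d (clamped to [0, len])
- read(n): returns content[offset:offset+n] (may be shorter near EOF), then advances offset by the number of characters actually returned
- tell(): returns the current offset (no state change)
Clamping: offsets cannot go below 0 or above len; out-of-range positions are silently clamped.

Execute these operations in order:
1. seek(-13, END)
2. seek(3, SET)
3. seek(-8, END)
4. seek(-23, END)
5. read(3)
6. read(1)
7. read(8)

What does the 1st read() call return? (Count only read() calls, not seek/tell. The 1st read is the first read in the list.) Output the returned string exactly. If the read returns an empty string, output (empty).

Answer: BX0

Derivation:
After 1 (seek(-13, END)): offset=12
After 2 (seek(3, SET)): offset=3
After 3 (seek(-8, END)): offset=17
After 4 (seek(-23, END)): offset=2
After 5 (read(3)): returned 'BX0', offset=5
After 6 (read(1)): returned 'M', offset=6
After 7 (read(8)): returned 'BVRSYJZG', offset=14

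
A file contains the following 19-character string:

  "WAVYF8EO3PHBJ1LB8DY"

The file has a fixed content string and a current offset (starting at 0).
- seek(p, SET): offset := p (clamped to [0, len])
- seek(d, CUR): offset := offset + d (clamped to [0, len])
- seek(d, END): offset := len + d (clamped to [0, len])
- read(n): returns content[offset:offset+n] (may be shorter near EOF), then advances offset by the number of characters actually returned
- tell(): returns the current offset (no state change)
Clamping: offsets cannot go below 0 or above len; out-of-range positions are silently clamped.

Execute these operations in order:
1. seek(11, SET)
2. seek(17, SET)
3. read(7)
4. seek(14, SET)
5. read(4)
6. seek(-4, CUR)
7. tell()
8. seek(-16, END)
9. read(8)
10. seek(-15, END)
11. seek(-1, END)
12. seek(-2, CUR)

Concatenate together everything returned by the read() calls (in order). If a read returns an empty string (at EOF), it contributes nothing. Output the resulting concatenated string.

Answer: DYLB8DYF8EO3PH

Derivation:
After 1 (seek(11, SET)): offset=11
After 2 (seek(17, SET)): offset=17
After 3 (read(7)): returned 'DY', offset=19
After 4 (seek(14, SET)): offset=14
After 5 (read(4)): returned 'LB8D', offset=18
After 6 (seek(-4, CUR)): offset=14
After 7 (tell()): offset=14
After 8 (seek(-16, END)): offset=3
After 9 (read(8)): returned 'YF8EO3PH', offset=11
After 10 (seek(-15, END)): offset=4
After 11 (seek(-1, END)): offset=18
After 12 (seek(-2, CUR)): offset=16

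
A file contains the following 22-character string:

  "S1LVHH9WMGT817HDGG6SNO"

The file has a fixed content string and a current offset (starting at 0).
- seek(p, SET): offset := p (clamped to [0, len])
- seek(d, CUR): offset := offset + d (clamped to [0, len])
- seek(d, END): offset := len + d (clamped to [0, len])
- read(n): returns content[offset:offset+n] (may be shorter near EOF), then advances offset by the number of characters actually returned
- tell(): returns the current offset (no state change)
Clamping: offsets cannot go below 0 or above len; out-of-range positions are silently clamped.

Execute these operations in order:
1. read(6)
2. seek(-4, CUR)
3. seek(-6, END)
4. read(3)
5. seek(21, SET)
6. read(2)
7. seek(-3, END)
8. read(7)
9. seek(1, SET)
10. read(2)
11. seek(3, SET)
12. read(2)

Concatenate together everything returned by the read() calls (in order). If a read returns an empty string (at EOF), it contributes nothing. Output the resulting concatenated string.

After 1 (read(6)): returned 'S1LVHH', offset=6
After 2 (seek(-4, CUR)): offset=2
After 3 (seek(-6, END)): offset=16
After 4 (read(3)): returned 'GG6', offset=19
After 5 (seek(21, SET)): offset=21
After 6 (read(2)): returned 'O', offset=22
After 7 (seek(-3, END)): offset=19
After 8 (read(7)): returned 'SNO', offset=22
After 9 (seek(1, SET)): offset=1
After 10 (read(2)): returned '1L', offset=3
After 11 (seek(3, SET)): offset=3
After 12 (read(2)): returned 'VH', offset=5

Answer: S1LVHHGG6OSNO1LVH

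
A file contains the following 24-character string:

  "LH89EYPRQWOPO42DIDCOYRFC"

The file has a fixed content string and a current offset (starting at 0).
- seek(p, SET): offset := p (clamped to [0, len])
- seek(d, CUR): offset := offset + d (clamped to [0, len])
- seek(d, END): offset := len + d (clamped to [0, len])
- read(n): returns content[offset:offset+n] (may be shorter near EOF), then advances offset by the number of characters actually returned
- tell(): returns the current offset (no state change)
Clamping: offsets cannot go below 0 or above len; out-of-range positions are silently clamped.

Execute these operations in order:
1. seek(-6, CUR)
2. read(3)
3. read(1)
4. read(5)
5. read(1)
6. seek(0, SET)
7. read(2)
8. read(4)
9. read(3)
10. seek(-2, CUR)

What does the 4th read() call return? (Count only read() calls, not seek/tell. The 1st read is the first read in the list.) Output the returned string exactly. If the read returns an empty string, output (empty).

Answer: W

Derivation:
After 1 (seek(-6, CUR)): offset=0
After 2 (read(3)): returned 'LH8', offset=3
After 3 (read(1)): returned '9', offset=4
After 4 (read(5)): returned 'EYPRQ', offset=9
After 5 (read(1)): returned 'W', offset=10
After 6 (seek(0, SET)): offset=0
After 7 (read(2)): returned 'LH', offset=2
After 8 (read(4)): returned '89EY', offset=6
After 9 (read(3)): returned 'PRQ', offset=9
After 10 (seek(-2, CUR)): offset=7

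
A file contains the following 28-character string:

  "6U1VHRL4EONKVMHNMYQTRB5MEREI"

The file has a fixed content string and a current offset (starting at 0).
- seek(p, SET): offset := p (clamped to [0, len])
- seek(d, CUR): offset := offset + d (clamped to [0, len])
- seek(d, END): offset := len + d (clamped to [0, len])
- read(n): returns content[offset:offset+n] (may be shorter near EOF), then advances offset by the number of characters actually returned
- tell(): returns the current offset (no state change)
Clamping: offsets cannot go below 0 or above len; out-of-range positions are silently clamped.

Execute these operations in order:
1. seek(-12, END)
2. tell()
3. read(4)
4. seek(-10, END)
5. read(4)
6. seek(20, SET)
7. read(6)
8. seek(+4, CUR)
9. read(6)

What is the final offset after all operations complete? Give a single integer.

Answer: 28

Derivation:
After 1 (seek(-12, END)): offset=16
After 2 (tell()): offset=16
After 3 (read(4)): returned 'MYQT', offset=20
After 4 (seek(-10, END)): offset=18
After 5 (read(4)): returned 'QTRB', offset=22
After 6 (seek(20, SET)): offset=20
After 7 (read(6)): returned 'RB5MER', offset=26
After 8 (seek(+4, CUR)): offset=28
After 9 (read(6)): returned '', offset=28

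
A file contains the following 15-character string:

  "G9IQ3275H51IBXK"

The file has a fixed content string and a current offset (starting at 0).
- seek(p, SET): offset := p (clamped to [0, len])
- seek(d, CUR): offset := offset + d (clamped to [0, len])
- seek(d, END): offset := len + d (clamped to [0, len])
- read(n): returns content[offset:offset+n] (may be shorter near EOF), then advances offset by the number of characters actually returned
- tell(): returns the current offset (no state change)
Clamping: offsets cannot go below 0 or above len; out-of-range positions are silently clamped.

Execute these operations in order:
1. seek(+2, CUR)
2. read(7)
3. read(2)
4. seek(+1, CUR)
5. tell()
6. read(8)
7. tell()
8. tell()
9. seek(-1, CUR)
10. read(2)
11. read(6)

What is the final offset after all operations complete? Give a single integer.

Answer: 15

Derivation:
After 1 (seek(+2, CUR)): offset=2
After 2 (read(7)): returned 'IQ3275H', offset=9
After 3 (read(2)): returned '51', offset=11
After 4 (seek(+1, CUR)): offset=12
After 5 (tell()): offset=12
After 6 (read(8)): returned 'BXK', offset=15
After 7 (tell()): offset=15
After 8 (tell()): offset=15
After 9 (seek(-1, CUR)): offset=14
After 10 (read(2)): returned 'K', offset=15
After 11 (read(6)): returned '', offset=15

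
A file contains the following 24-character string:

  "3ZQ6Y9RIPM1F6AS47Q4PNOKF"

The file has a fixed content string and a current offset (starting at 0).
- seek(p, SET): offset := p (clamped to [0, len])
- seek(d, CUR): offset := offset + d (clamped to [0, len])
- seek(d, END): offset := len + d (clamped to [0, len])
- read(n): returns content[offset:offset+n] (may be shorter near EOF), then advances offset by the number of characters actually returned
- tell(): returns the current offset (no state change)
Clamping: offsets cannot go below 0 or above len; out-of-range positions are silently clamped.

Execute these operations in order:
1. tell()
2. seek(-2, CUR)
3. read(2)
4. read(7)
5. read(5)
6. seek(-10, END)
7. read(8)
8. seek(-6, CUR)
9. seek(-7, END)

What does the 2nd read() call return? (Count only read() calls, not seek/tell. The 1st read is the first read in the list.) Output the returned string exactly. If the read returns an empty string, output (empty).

Answer: Q6Y9RIP

Derivation:
After 1 (tell()): offset=0
After 2 (seek(-2, CUR)): offset=0
After 3 (read(2)): returned '3Z', offset=2
After 4 (read(7)): returned 'Q6Y9RIP', offset=9
After 5 (read(5)): returned 'M1F6A', offset=14
After 6 (seek(-10, END)): offset=14
After 7 (read(8)): returned 'S47Q4PNO', offset=22
After 8 (seek(-6, CUR)): offset=16
After 9 (seek(-7, END)): offset=17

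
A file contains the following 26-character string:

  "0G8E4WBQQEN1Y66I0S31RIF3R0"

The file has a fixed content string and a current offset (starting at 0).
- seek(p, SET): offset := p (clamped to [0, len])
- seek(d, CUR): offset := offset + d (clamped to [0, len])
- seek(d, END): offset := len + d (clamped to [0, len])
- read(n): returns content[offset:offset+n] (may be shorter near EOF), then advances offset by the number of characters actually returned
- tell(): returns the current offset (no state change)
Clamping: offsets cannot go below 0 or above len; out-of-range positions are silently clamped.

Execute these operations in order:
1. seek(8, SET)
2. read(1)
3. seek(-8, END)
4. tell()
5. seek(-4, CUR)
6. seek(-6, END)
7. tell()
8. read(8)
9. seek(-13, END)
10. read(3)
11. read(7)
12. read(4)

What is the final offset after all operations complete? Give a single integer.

Answer: 26

Derivation:
After 1 (seek(8, SET)): offset=8
After 2 (read(1)): returned 'Q', offset=9
After 3 (seek(-8, END)): offset=18
After 4 (tell()): offset=18
After 5 (seek(-4, CUR)): offset=14
After 6 (seek(-6, END)): offset=20
After 7 (tell()): offset=20
After 8 (read(8)): returned 'RIF3R0', offset=26
After 9 (seek(-13, END)): offset=13
After 10 (read(3)): returned '66I', offset=16
After 11 (read(7)): returned '0S31RIF', offset=23
After 12 (read(4)): returned '3R0', offset=26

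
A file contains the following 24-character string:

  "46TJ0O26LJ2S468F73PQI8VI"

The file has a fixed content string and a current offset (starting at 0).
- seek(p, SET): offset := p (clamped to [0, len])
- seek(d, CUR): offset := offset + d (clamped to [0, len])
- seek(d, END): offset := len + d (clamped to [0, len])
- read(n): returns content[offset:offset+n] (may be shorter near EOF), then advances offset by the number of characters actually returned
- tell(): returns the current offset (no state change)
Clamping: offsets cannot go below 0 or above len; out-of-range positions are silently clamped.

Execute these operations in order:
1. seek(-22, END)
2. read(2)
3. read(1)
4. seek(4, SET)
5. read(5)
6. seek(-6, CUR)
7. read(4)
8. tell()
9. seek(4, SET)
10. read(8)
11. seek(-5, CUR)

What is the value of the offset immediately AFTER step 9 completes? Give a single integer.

Answer: 4

Derivation:
After 1 (seek(-22, END)): offset=2
After 2 (read(2)): returned 'TJ', offset=4
After 3 (read(1)): returned '0', offset=5
After 4 (seek(4, SET)): offset=4
After 5 (read(5)): returned '0O26L', offset=9
After 6 (seek(-6, CUR)): offset=3
After 7 (read(4)): returned 'J0O2', offset=7
After 8 (tell()): offset=7
After 9 (seek(4, SET)): offset=4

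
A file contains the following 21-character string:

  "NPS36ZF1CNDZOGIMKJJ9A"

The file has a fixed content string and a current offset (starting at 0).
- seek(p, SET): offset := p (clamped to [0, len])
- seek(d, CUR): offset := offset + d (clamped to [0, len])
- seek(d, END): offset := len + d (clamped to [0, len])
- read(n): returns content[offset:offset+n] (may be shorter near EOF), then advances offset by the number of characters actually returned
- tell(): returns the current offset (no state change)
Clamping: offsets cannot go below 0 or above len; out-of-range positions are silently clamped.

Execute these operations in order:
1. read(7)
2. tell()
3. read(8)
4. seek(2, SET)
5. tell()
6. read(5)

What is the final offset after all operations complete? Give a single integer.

Answer: 7

Derivation:
After 1 (read(7)): returned 'NPS36ZF', offset=7
After 2 (tell()): offset=7
After 3 (read(8)): returned '1CNDZOGI', offset=15
After 4 (seek(2, SET)): offset=2
After 5 (tell()): offset=2
After 6 (read(5)): returned 'S36ZF', offset=7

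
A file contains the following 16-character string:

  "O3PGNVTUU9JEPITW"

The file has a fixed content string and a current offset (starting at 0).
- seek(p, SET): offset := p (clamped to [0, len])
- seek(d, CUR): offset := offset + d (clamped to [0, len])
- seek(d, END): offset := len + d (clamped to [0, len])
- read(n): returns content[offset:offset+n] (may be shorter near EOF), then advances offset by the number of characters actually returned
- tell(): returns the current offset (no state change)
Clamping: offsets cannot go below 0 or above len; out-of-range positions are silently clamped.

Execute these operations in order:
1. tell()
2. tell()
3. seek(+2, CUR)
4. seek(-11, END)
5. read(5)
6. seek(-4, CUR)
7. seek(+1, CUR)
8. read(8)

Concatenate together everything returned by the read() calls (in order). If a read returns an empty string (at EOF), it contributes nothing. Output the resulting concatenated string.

After 1 (tell()): offset=0
After 2 (tell()): offset=0
After 3 (seek(+2, CUR)): offset=2
After 4 (seek(-11, END)): offset=5
After 5 (read(5)): returned 'VTUU9', offset=10
After 6 (seek(-4, CUR)): offset=6
After 7 (seek(+1, CUR)): offset=7
After 8 (read(8)): returned 'UU9JEPIT', offset=15

Answer: VTUU9UU9JEPIT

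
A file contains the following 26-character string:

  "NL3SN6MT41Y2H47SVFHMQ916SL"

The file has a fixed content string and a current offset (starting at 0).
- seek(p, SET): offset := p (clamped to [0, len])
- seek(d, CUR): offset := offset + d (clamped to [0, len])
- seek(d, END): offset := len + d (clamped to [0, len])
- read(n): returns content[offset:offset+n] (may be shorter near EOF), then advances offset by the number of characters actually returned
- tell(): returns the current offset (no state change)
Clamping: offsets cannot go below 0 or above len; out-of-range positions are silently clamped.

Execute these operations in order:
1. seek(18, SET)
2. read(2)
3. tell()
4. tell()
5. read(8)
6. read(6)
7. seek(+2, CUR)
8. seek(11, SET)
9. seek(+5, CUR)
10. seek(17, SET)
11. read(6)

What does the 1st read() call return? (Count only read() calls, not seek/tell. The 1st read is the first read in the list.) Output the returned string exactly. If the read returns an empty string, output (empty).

After 1 (seek(18, SET)): offset=18
After 2 (read(2)): returned 'HM', offset=20
After 3 (tell()): offset=20
After 4 (tell()): offset=20
After 5 (read(8)): returned 'Q916SL', offset=26
After 6 (read(6)): returned '', offset=26
After 7 (seek(+2, CUR)): offset=26
After 8 (seek(11, SET)): offset=11
After 9 (seek(+5, CUR)): offset=16
After 10 (seek(17, SET)): offset=17
After 11 (read(6)): returned 'FHMQ91', offset=23

Answer: HM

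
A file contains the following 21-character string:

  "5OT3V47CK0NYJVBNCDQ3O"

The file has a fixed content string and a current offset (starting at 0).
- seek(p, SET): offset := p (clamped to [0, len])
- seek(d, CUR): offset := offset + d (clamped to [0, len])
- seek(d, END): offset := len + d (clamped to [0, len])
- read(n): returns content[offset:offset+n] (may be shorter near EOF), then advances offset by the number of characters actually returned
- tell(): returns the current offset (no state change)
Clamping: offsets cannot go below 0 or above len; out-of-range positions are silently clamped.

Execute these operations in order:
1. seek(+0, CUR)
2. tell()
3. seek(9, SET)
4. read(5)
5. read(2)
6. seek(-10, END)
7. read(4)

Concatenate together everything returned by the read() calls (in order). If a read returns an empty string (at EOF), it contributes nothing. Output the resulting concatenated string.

Answer: 0NYJVBNYJVB

Derivation:
After 1 (seek(+0, CUR)): offset=0
After 2 (tell()): offset=0
After 3 (seek(9, SET)): offset=9
After 4 (read(5)): returned '0NYJV', offset=14
After 5 (read(2)): returned 'BN', offset=16
After 6 (seek(-10, END)): offset=11
After 7 (read(4)): returned 'YJVB', offset=15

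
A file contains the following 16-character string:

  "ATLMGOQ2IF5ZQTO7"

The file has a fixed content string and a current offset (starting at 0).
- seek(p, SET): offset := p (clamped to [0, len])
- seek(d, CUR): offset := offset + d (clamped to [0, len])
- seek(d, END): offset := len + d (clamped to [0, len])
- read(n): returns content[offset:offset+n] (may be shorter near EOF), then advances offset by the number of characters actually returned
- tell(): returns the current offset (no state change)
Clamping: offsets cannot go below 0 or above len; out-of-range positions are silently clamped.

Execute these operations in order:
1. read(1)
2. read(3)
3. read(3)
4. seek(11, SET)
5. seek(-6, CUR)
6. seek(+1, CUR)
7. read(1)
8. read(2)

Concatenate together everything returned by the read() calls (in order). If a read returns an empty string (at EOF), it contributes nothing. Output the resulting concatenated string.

After 1 (read(1)): returned 'A', offset=1
After 2 (read(3)): returned 'TLM', offset=4
After 3 (read(3)): returned 'GOQ', offset=7
After 4 (seek(11, SET)): offset=11
After 5 (seek(-6, CUR)): offset=5
After 6 (seek(+1, CUR)): offset=6
After 7 (read(1)): returned 'Q', offset=7
After 8 (read(2)): returned '2I', offset=9

Answer: ATLMGOQQ2I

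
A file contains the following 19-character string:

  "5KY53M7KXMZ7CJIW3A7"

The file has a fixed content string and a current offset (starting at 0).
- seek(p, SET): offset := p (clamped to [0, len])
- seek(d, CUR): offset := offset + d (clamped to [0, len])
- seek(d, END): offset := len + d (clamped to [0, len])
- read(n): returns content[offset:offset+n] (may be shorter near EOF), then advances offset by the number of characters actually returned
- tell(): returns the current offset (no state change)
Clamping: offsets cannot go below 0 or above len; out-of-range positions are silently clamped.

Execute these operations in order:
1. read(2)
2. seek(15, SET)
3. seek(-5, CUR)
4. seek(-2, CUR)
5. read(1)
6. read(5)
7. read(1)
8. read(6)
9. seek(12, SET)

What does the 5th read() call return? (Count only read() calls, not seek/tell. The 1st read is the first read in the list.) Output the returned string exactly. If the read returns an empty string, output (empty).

Answer: W3A7

Derivation:
After 1 (read(2)): returned '5K', offset=2
After 2 (seek(15, SET)): offset=15
After 3 (seek(-5, CUR)): offset=10
After 4 (seek(-2, CUR)): offset=8
After 5 (read(1)): returned 'X', offset=9
After 6 (read(5)): returned 'MZ7CJ', offset=14
After 7 (read(1)): returned 'I', offset=15
After 8 (read(6)): returned 'W3A7', offset=19
After 9 (seek(12, SET)): offset=12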